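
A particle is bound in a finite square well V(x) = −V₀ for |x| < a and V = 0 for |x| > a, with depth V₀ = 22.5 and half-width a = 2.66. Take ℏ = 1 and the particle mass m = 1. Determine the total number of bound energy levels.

The dimensionless depth is z₀ = a√(2mV₀)/ℏ = 2.66 × √(45.00) = 17.84.
The even/odd transcendental equations gain one root per π/2 in z₀, giving N = 1 + ⌊2z₀/π⌋ = 1 + ⌊11.36⌋ = 12.

N = 12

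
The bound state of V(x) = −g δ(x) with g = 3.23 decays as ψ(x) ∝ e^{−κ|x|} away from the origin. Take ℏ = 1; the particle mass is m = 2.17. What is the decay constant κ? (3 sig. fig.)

κ = 7.01

Integrating the TISE across x = 0 gives the cusp condition ψ'(0⁺) − ψ'(0⁻) = −(2mg/ℏ²)ψ(0).
With ψ ∝ e^{−κ|x|} this yields −2κ = −2mg/ℏ², so κ = mg/ℏ² = 7.009.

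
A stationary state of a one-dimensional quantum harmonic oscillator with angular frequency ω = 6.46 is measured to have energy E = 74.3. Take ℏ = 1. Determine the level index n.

Invert E_n = (n + ½)ℏω: n = E/ℏω − ½ = 11.002, so n = 11.

n = 11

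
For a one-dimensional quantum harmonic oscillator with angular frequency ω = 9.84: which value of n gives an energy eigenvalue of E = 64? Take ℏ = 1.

E_n = ℏω(n + ½) ⇒ n = E/(ℏω) − ½ = 64/9.84 − 0.5 = 6.004 → n = 6.

n = 6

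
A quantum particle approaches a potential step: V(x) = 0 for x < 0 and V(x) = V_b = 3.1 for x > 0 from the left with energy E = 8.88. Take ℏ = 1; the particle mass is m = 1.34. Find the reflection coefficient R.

R = 0.0114

On each side the TISE gives plane waves with k = √(2m(E − V))/ℏ: k₁ = √(2·1.34·8.88) = 4.878, k₂ = √(2·1.34·5.78) = 3.936.
Continuity of ψ and ψ′ at the step yields the reflection amplitude r = (k₁ − k₂)/(k₁ + k₂) = 0.1069; thus R = |r|² = 0.01144, T = 0.9886.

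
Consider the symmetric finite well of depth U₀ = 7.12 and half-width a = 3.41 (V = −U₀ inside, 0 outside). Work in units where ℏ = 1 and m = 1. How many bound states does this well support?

N = 9

The dimensionless depth is z₀ = a√(2mU₀)/ℏ = 3.41 × √(14.24) = 12.87.
The even/odd transcendental equations gain one root per π/2 in z₀, giving N = 1 + ⌊2z₀/π⌋ = 1 + ⌊8.192⌋ = 9.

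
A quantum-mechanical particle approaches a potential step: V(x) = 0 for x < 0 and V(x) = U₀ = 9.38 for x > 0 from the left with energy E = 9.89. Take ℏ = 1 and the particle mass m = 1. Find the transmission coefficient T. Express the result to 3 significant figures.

T = 0.603

On each side the TISE gives plane waves with k = √(2m(E − V))/ℏ: k₁ = √(2·1·9.89) = 4.447, k₂ = √(2·1·0.51) = 1.010.
Continuity of ψ and ψ′ at the step yields the reflection amplitude r = (k₁ − k₂)/(k₁ + k₂) = 0.6299; thus R = |r|² = 0.3967, T = 0.6033.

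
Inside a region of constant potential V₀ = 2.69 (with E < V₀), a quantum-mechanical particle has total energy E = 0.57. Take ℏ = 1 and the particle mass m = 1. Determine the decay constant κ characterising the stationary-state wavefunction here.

Since E < V₀ the TISE in this region is ψ'' = κ²ψ with κ = √(2m(V₀ − E))/ℏ.
κ = √(2 × 1 × 2.12) = 2.059.

κ = 2.06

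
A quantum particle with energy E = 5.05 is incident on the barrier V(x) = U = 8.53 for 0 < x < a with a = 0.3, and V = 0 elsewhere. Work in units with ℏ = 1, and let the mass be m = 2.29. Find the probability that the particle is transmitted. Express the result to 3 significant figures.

T = 0.299

Since E < U the interior solution is evanescent with decay constant κ = √(2m(U − E))/ℏ = 3.992.
κa = 1.198, sinh(κa) = 1.505.
Matching ψ, ψ′ at both faces gives T = [1 + U² sinh²(κa) / (4E(U − E))]⁻¹ = 1/3.345 = 0.299.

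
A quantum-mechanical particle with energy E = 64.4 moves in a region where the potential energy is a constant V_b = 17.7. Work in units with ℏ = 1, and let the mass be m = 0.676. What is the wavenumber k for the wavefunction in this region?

With E > V_b the solution is oscillatory, ψ ∝ e^{±ikx} with k = √(2m(E − V_b))/ℏ.
k = √(2 × 0.676 × 46.7) = 7.946.

k = 7.95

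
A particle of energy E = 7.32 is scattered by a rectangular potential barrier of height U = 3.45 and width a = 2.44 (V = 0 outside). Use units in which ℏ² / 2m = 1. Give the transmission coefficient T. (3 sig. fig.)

Above the barrier the interior wavenumber is k₂ = √(2m(E − U))/ℏ = 1.967, giving phase k₂a = 4.800.
Matching at both interfaces gives T⁻¹ = 1 + U² sin²(k₂a) / [4E(E − U)] = 1.104, hence T = 0.906.

T = 0.906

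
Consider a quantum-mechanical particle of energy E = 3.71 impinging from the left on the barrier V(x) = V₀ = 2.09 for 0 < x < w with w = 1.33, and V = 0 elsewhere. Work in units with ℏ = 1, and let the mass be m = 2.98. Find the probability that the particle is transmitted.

E > V₀: inside the barrier k₂ = √(2m(E − V₀))/ℏ = 3.107, k₂w = 4.133.
T = [1 + V₀² sin²(k₂w) / (4E(E − V₀))]⁻¹ = 1/1.127 = 0.887.

T = 0.887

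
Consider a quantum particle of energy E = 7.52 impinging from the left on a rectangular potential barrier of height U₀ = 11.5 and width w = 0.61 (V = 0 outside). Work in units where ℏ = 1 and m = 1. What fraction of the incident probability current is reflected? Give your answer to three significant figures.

Since E < U₀ the interior solution is evanescent with decay constant κ = √(2m(U₀ − E))/ℏ = 2.821.
κw = 1.721, sinh(κw) = 2.706.
The exact tunnelling result is T⁻¹ = 1 + U₀² sinh²(κw) / [4E(U₀ − E)] = 9.087, so T = 0.110.
R = 1 − T = 0.890.

R = 0.890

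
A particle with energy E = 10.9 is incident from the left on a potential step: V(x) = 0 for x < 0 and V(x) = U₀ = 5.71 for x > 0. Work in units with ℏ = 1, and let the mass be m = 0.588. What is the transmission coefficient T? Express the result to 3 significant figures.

T = 0.966

On each side the TISE gives plane waves with k = √(2m(E − V))/ℏ: k₁ = √(2·0.588·10.9) = 3.580, k₂ = √(2·0.588·5.19) = 2.471.
Continuity of ψ and ψ′ at the step yields the reflection amplitude r = (k₁ − k₂)/(k₁ + k₂) = 0.1834; thus R = |r|² = 0.03364, T = 0.9664.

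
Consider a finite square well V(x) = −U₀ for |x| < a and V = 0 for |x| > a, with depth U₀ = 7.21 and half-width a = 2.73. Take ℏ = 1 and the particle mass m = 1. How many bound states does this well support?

N = 7

The dimensionless depth is z₀ = a√(2mU₀)/ℏ = 2.73 × √(14.42) = 10.37.
The even/odd transcendental equations gain one root per π/2 in z₀, giving N = 1 + ⌊2z₀/π⌋ = 1 + ⌊6.600⌋ = 7.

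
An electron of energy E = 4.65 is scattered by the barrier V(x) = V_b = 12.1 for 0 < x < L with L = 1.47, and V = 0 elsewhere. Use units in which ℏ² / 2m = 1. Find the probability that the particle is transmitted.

T = 0.00124

E < V_b: inside the barrier ψ ∝ e^{±κx} with κ = √(2m(V_b − E))/ℏ = 2.729.
κL = 4.012, sinh(κL) = 27.63.
Matching ψ, ψ′ at both faces gives T = [1 + V_b² sinh²(κL) / (4E(V_b − E))]⁻¹ = 1/807.5 = 0.00124.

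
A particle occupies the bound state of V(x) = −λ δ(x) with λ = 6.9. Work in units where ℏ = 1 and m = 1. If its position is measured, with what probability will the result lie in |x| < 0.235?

P = 0.961

The normalised bound state is ψ = √κ e^{−κ|x|} with κ = mλ/ℏ² = 6.900.
P(|x| < d) = ∫_{−d}^{d} κ e^{−2κ|x|} dx = 1 − e^{−2κd} = 1 − e^{−3.243} = 0.9610.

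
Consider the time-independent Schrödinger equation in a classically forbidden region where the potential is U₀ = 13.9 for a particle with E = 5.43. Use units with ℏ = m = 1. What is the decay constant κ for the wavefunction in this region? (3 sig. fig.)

κ = 4.12

Since E < U₀ the TISE in this region is ψ'' = κ²ψ with κ = √(2m(U₀ − E))/ℏ.
κ = √(2 × 1 × 8.47) = 4.116.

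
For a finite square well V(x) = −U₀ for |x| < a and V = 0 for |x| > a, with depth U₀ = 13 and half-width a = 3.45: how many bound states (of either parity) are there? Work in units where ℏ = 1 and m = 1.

N = 12

The dimensionless depth is z₀ = a√(2mU₀)/ℏ = 3.45 × √(26.00) = 17.59.
The even/odd transcendental equations gain one root per π/2 in z₀, giving N = 1 + ⌊2z₀/π⌋ = 1 + ⌊11.20⌋ = 12.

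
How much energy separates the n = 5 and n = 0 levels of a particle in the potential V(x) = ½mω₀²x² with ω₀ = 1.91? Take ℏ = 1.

E_n = ℏω₀(n + ½), so ΔE = (5 − 0) ℏω₀ = 5 × 1.91 = 9.550.

ΔE = 9.55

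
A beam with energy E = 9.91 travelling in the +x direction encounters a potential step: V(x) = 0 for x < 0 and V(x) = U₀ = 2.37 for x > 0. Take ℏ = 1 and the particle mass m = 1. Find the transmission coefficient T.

The wavenumbers are k₁ = √(2mE)/ℏ = 4.452 on the left and k₂ = √(2m(E − U₀))/ℏ = 3.883 on the right.
Continuity of ψ and ψ′ at the step yields the reflection amplitude r = (k₁ − k₂)/(k₁ + k₂) = 0.06822; thus R = |r|² = 0.004655, T = 0.9953.

T = 0.995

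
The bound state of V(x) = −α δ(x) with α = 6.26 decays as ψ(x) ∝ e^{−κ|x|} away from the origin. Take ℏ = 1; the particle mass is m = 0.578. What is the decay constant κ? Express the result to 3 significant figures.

κ = 3.62

Integrate −(ℏ²/2m)ψ'' − αδ(x)ψ = Eψ from −ε to +ε: the ψ'' term gives ψ'(0⁺) − ψ'(0⁻) and the δ term gives −(2mα/ℏ²)ψ(0).
With ψ ∝ e^{−κ|x|} this yields −2κ = −2mα/ℏ², so κ = mα/ℏ² = 3.618.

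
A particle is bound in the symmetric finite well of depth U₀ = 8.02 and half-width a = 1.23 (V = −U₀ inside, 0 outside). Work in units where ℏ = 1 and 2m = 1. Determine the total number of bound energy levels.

N = 3

The dimensionless depth is z₀ = a√(2mU₀)/ℏ = 1.23 × √(8.020) = 3.483.
The even/odd transcendental equations gain one root per π/2 in z₀, giving N = 1 + ⌊2z₀/π⌋ = 1 + ⌊2.218⌋ = 3.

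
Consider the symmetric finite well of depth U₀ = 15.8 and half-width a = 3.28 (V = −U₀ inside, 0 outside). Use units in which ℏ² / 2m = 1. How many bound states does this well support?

N = 9

Define the well-strength parameter z₀ = (a/ℏ)√(2mU₀) = 3.28 × √(2·0.5·15.8) = 13.04.
A new bound state (alternating even/odd) appears each time z₀ passes a multiple of π/2, so N = ⌊2z₀/π⌋ + 1 = ⌊8.300⌋ + 1 = 9.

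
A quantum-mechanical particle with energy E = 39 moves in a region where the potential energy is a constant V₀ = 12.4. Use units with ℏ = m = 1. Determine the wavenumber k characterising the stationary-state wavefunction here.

k = 7.29

With E > V₀ the solution is oscillatory, ψ ∝ e^{±ikx} with k = √(2m(E − V₀))/ℏ.
k = √(2 × 1 × 26.6) = 7.294.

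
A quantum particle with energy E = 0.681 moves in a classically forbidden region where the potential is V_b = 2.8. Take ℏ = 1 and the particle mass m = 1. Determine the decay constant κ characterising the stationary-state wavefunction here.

κ = 2.06

Since E < V_b the TISE in this region is ψ'' = κ²ψ with κ = √(2m(V_b − E))/ℏ.
κ = √(2 × 1 × 2.119) = 2.059.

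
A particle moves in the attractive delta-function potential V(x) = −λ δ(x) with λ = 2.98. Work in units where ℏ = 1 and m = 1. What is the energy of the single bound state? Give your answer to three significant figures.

E = -4.44

For x ≠ 0 the bound state is ψ ∝ e^{−κ|x|}; integrating the TISE across the delta gives the cusp condition 2κ = 2mλ/ℏ², so κ = 2.980.
Then E = −ℏ²κ²/(2m) = −mλ²/(2ℏ²) = -4.440.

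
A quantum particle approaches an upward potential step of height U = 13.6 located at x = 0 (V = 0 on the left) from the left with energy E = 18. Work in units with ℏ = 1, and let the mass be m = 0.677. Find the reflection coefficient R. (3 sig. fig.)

The wavenumbers are k₁ = √(2mE)/ℏ = 4.937 on the left and k₂ = √(2m(E − U))/ℏ = 2.441 on the right.
Continuity of ψ and ψ′ at the step yields the reflection amplitude r = (k₁ − k₂)/(k₁ + k₂) = 0.3383; thus R = |r|² = 0.1145, T = 0.8855.

R = 0.114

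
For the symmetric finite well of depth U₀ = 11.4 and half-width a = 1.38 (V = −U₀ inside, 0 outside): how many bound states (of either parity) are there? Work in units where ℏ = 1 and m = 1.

The dimensionless depth is z₀ = a√(2mU₀)/ℏ = 1.38 × √(22.80) = 6.589.
A new bound state (alternating even/odd) appears each time z₀ passes a multiple of π/2, so N = ⌊2z₀/π⌋ + 1 = ⌊4.195⌋ + 1 = 5.

N = 5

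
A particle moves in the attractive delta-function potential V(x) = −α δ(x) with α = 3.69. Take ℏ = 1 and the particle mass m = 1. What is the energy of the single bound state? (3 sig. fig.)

For x ≠ 0 the bound state is ψ ∝ e^{−κ|x|}; integrating the TISE across the delta gives the cusp condition 2κ = 2mα/ℏ², so κ = 3.690.
Then E = −ℏ²κ²/(2m) = −mα²/(2ℏ²) = -6.808.

E = -6.81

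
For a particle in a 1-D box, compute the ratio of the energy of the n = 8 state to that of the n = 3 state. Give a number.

7.11111

Since E_n ∝ n², the ratio is (8/3)² = 7.11111.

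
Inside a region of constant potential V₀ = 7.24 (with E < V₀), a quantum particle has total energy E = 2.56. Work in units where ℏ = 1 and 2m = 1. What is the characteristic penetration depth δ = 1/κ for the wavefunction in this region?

Since E < V₀ the TISE in this region is ψ'' = κ²ψ with κ = √(2m(V₀ − E))/ℏ.
κ = √(2 × 0.5 × 4.68) = 2.163. The penetration depth is δ = 1/κ = 0.462.

δ = 0.462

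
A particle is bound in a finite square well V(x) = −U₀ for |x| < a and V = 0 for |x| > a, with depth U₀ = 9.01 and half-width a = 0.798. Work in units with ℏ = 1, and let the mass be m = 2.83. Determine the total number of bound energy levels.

The dimensionless depth is z₀ = a√(2mU₀)/ℏ = 0.798 × √(51.00) = 5.699.
A new bound state (alternating even/odd) appears each time z₀ passes a multiple of π/2, so N = ⌊2z₀/π⌋ + 1 = ⌊3.628⌋ + 1 = 4.

N = 4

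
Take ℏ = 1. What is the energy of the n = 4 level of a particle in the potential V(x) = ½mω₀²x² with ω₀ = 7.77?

The oscillator eigenvalues are E_n = ℏω₀(n + ½), so E_4 = 7.77 × 4.5 = 34.97.

E = 35.0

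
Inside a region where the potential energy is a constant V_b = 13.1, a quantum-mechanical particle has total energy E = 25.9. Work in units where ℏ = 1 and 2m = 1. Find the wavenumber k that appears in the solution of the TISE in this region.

k = 3.58

With E > V_b the solution is oscillatory, ψ ∝ e^{±ikx} with k = √(2m(E − V_b))/ℏ.
k = √(2 × 0.5 × 12.8) = 3.578.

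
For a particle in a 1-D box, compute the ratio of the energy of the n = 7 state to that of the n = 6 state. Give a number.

1.36111

Since E_n ∝ n², the ratio is (7/6)² = 1.36111.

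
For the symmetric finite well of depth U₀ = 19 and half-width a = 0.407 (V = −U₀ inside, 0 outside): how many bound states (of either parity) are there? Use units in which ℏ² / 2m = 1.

N = 2

The dimensionless depth is z₀ = a√(2mU₀)/ℏ = 0.407 × √(19.00) = 1.774.
A new bound state (alternating even/odd) appears each time z₀ passes a multiple of π/2, so N = ⌊2z₀/π⌋ + 1 = ⌊1.129⌋ + 1 = 2.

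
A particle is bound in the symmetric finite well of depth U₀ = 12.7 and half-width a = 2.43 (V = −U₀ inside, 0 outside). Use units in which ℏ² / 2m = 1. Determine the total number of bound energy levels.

The dimensionless depth is z₀ = a√(2mU₀)/ℏ = 2.43 × √(12.70) = 8.660.
The even/odd transcendental equations gain one root per π/2 in z₀, giving N = 1 + ⌊2z₀/π⌋ = 1 + ⌊5.513⌋ = 6.

N = 6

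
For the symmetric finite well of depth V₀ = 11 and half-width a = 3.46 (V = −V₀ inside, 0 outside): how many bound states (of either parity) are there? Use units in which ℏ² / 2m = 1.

N = 8

Define the well-strength parameter z₀ = (a/ℏ)√(2mV₀) = 3.46 × √(2·0.5·11) = 11.48.
A new bound state (alternating even/odd) appears each time z₀ passes a multiple of π/2, so N = ⌊2z₀/π⌋ + 1 = ⌊7.306⌋ + 1 = 8.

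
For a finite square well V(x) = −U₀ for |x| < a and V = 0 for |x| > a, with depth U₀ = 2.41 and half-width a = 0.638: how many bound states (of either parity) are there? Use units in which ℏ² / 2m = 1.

The dimensionless depth is z₀ = a√(2mU₀)/ℏ = 0.638 × √(2.410) = 0.9904.
The even/odd transcendental equations gain one root per π/2 in z₀, giving N = 1 + ⌊2z₀/π⌋ = 1 + ⌊0.6305⌋ = 1.

N = 1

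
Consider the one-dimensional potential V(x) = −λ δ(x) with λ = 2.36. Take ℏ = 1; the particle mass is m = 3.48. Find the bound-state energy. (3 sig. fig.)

The bound state is ψ(x) = √κ e^{−κ|x|}. The derivative jump ψ'(0⁺) − ψ'(0⁻) = −(2mλ/ℏ²)ψ(0) fixes κ = mλ/ℏ² = 8.213.
Then E = −ℏ²κ²/(2m) = −mλ²/(2ℏ²) = -9.691.

E = -9.69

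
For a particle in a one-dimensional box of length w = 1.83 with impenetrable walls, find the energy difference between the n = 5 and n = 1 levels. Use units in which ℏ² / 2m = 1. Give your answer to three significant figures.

ΔE = 70.7

E_n = n²π²ℏ²/(2mw²), so ΔE = (5² − 1²) π²ℏ²/(2mw²).
ΔE = 24 × π² / (2 × 0.5 × 1.83²) = 70.73.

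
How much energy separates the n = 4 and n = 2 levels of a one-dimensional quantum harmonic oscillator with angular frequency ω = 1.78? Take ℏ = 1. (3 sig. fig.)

ΔE = 3.56

E_n = ℏω(n + ½), so ΔE = (4 − 2) ℏω = 2 × 1.78 = 3.560.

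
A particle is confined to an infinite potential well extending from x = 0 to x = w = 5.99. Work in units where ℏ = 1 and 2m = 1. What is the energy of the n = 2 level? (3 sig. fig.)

E = 1.10

Requiring ψ(0) = ψ(w) = 0 quantises k = nπ/w, hence E_n = ℏ²k²/2m = n²π²ℏ²/(2mw²).
E_2 = 2² × π² / (2 × 0.5 × 5.99²) = 1.100.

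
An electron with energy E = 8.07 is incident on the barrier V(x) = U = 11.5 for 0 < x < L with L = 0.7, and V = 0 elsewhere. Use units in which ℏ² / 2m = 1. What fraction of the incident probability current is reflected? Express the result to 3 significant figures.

R = 0.774

E < U: inside the barrier ψ ∝ e^{±κx} with κ = √(2m(U − E))/ℏ = 1.852.
κL = 1.296, sinh(κL) = 1.691.
Matching ψ, ψ′ at both faces gives T = [1 + U² sinh²(κL) / (4E(U − E))]⁻¹ = 1/4.417 = 0.226.
R = 1 − T = 0.774.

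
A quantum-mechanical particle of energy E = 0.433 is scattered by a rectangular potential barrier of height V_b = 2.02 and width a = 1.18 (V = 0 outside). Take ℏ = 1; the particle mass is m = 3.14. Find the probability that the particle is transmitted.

T = 0.00157

E < V_b: inside the barrier ψ ∝ e^{±κx} with κ = √(2m(V_b − E))/ℏ = 3.157.
κa = 3.725, sinh(κa) = 20.73.
Matching ψ, ψ′ at both faces gives T = [1 + V_b² sinh²(κa) / (4E(V_b − E))]⁻¹ = 1/638.8 = 0.00157.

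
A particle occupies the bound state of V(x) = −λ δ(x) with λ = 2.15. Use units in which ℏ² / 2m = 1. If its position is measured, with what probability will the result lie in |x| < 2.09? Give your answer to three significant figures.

P = 0.989

The normalised bound state is ψ = √κ e^{−κ|x|} with κ = mλ/ℏ² = 1.075.
P(|x| < d) = ∫_{−d}^{d} κ e^{−2κ|x|} dx = 1 − e^{−2κd} = 1 − e^{−4.494} = 0.9888.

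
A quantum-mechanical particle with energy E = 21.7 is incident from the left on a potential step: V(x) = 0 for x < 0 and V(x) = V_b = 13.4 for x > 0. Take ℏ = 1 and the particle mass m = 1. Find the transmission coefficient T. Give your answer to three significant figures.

T = 0.944

The wavenumbers are k₁ = √(2mE)/ℏ = 6.588 on the left and k₂ = √(2m(E − V_b))/ℏ = 4.074 on the right.
Continuity of ψ and ψ′ at the step yields the reflection amplitude r = (k₁ − k₂)/(k₁ + k₂) = 0.2357; thus R = |r|² = 0.05558, T = 0.9444.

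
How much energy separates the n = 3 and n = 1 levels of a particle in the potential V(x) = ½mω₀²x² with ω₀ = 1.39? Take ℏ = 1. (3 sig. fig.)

ΔE = 2.78

E_n = ℏω₀(n + ½), so ΔE = (3 − 1) ℏω₀ = 2 × 1.39 = 2.780.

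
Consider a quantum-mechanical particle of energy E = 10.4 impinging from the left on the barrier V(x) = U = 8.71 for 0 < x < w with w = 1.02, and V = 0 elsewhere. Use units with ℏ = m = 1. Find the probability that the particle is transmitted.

T = 0.505

Above the barrier the interior wavenumber is k₂ = √(2m(E − U))/ℏ = 1.838, giving phase k₂w = 1.875.
Matching at both interfaces gives T⁻¹ = 1 + U² sin²(k₂w) / [4E(E − U)] = 1.982, hence T = 0.505.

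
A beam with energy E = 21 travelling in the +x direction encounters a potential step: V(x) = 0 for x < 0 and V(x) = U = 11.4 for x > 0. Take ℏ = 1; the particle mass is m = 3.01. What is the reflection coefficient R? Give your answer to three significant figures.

R = 0.0373

The wavenumbers are k₁ = √(2mE)/ℏ = 11.24 on the left and k₂ = √(2m(E − U))/ℏ = 7.602 on the right.
Matching ψ and ψ′ at x = 0 gives r = (k₁ − k₂)/(k₁ + k₂), so R = r² = 0.03734 and T = 1 − R = 0.9627.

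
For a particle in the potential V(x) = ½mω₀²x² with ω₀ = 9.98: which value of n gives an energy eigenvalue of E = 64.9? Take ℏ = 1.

E_n = ℏω₀(n + ½) ⇒ n = E/(ℏω₀) − ½ = 64.9/9.98 − 0.5 = 6.003 → n = 6.

n = 6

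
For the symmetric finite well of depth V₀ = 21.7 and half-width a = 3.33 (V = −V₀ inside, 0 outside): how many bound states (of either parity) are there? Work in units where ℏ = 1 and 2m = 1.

Define the well-strength parameter z₀ = (a/ℏ)√(2mV₀) = 3.33 × √(2·0.5·21.7) = 15.51.
A new bound state (alternating even/odd) appears each time z₀ passes a multiple of π/2, so N = ⌊2z₀/π⌋ + 1 = ⌊9.875⌋ + 1 = 10.

N = 10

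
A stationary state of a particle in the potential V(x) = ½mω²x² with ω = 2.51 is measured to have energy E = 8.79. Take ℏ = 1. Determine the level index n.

E_n = ℏω(n + ½) ⇒ n = E/(ℏω) − ½ = 8.79/2.51 − 0.5 = 3.002 → n = 3.

n = 3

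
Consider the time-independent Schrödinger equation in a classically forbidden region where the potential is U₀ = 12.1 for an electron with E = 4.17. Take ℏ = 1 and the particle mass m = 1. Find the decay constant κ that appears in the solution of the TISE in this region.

Since E < U₀ the TISE in this region is ψ'' = κ²ψ with κ = √(2m(U₀ − E))/ℏ.
κ = √(2 × 1 × 7.93) = 3.982.

κ = 3.98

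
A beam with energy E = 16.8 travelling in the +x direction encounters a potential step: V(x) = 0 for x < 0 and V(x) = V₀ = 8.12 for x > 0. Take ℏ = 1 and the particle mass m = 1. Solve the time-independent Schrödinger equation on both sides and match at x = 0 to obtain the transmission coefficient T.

On each side the TISE gives plane waves with k = √(2m(E − V))/ℏ: k₁ = √(2·1·16.8) = 5.797, k₂ = √(2·1·8.68) = 4.167.
Continuity of ψ and ψ′ at the step yields the reflection amplitude r = (k₁ − k₂)/(k₁ + k₂) = 0.1636; thus R = |r|² = 0.02677, T = 0.9732.

T = 0.973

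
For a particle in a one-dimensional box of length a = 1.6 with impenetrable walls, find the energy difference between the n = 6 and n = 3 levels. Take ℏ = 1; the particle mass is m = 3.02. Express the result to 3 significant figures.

E_n = n²π²ℏ²/(2ma²), so ΔE = (6² − 3²) π²ℏ²/(2ma²).
ΔE = 27 × π² / (2 × 3.02 × 1.6²) = 17.23.

ΔE = 17.2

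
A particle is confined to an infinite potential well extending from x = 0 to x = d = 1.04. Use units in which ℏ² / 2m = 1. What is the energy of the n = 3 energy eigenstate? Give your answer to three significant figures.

The infinite-well eigenfunctions ψ_n = √(2/d) sin(nπx/d) vanish at both walls, giving E_n = n²π²ℏ²/(2md²).
E_3 = 3² × π² / (2 × 0.5 × 1.04²) = 82.13.

E = 82.1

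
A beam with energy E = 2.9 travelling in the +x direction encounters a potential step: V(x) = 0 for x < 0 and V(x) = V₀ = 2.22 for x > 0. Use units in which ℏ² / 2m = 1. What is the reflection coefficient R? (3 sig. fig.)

On each side the TISE gives plane waves with k = √(2m(E − V))/ℏ: k₁ = √(2·½·2.9) = 1.703, k₂ = √(2·½·0.68) = 0.8246.
Matching ψ and ψ′ at x = 0 gives r = (k₁ − k₂)/(k₁ + k₂), so R = r² = 0.1208 and T = 1 − R = 0.8792.

R = 0.121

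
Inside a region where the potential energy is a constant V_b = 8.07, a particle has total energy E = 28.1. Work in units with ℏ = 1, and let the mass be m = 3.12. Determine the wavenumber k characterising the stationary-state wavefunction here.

k = 11.2

With E > V_b the solution is oscillatory, ψ ∝ e^{±ikx} with k = √(2m(E − V_b))/ℏ.
k = √(2 × 3.12 × 20.03) = 11.18.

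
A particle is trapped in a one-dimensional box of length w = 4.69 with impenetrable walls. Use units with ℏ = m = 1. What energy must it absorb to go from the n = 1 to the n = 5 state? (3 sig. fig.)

ΔE = 5.38

E_n = n²π²ℏ²/(2mw²), so ΔE = (5² − 1²) π²ℏ²/(2mw²).
ΔE = 24 × π² / (2 × 1 × 4.69²) = 5.384.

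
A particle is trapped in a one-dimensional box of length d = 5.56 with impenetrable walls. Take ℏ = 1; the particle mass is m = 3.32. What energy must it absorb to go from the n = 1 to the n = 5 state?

ΔE = 1.15

E_n = n²π²ℏ²/(2md²), so ΔE = (5² − 1²) π²ℏ²/(2md²).
ΔE = 24 × π² / (2 × 3.32 × 5.56²) = 1.154.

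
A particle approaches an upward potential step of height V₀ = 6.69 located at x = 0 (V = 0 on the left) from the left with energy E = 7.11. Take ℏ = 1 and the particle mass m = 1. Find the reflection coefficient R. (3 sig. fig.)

On each side the TISE gives plane waves with k = √(2m(E − V))/ℏ: k₁ = √(2·1·7.11) = 3.771, k₂ = √(2·1·0.42) = 0.9165.
Continuity of ψ and ψ′ at the step yields the reflection amplitude r = (k₁ − k₂)/(k₁ + k₂) = 0.6089; thus R = |r|² = 0.3708, T = 0.6292.

R = 0.371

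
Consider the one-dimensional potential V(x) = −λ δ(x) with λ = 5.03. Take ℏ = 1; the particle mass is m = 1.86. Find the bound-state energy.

For x ≠ 0 the bound state is ψ ∝ e^{−κ|x|}; integrating the TISE across the delta gives the cusp condition 2κ = 2mλ/ℏ², so κ = 9.356.
Then E = −ℏ²κ²/(2m) = −mλ²/(2ℏ²) = -23.53.

E = -23.5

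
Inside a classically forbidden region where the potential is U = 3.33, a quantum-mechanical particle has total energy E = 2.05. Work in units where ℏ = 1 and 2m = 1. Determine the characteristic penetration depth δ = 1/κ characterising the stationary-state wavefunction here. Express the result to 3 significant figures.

δ = 0.884

Since E < U the TISE in this region is ψ'' = κ²ψ with κ = √(2m(U − E))/ℏ.
κ = √(2 × 0.5 × 1.28) = 1.131. The penetration depth is δ = 1/κ = 0.884.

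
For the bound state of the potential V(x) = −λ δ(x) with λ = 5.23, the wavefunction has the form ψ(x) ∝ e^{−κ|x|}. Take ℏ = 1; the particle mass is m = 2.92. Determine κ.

Integrating the TISE across x = 0 gives the cusp condition ψ'(0⁺) − ψ'(0⁻) = −(2mλ/ℏ²)ψ(0).
With ψ ∝ e^{−κ|x|} this yields −2κ = −2mλ/ℏ², so κ = mλ/ℏ² = 15.27.

κ = 15.3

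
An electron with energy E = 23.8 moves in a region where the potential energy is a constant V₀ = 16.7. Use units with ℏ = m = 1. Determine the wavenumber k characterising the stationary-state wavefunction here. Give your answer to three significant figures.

With E > V₀ the solution is oscillatory, ψ ∝ e^{±ikx} with k = √(2m(E − V₀))/ℏ.
k = √(2 × 1 × 7.1) = 3.768.

k = 3.77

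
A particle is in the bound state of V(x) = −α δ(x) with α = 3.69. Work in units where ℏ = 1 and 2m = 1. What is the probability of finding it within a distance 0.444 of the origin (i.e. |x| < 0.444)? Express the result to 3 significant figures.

The normalised bound state is ψ = √κ e^{−κ|x|} with κ = mα/ℏ² = 1.845.
P(|x| < d) = ∫_{−d}^{d} κ e^{−2κ|x|} dx = 1 − e^{−2κd} = 1 − e^{−1.638} = 0.8057.

P = 0.806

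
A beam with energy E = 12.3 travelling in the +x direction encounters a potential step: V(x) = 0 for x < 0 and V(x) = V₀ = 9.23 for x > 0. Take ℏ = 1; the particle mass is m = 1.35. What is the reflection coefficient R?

The wavenumbers are k₁ = √(2mE)/ℏ = 5.763 on the left and k₂ = √(2m(E − V₀))/ℏ = 2.879 on the right.
Continuity of ψ and ψ′ at the step yields the reflection amplitude r = (k₁ − k₂)/(k₁ + k₂) = 0.3337; thus R = |r|² = 0.1114, T = 0.8886.

R = 0.111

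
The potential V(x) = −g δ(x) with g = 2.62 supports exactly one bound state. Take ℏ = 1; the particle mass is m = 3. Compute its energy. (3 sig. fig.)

E = -10.3

For x ≠ 0 the bound state is ψ ∝ e^{−κ|x|}; integrating the TISE across the delta gives the cusp condition 2κ = 2mg/ℏ², so κ = 7.860.
Then E = −ℏ²κ²/(2m) = −mg²/(2ℏ²) = -10.30.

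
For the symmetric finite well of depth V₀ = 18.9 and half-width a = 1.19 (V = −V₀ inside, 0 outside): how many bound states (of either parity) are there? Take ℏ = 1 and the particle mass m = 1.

The dimensionless depth is z₀ = a√(2mV₀)/ℏ = 1.19 × √(37.80) = 7.316.
A new bound state (alternating even/odd) appears each time z₀ passes a multiple of π/2, so N = ⌊2z₀/π⌋ + 1 = ⌊4.658⌋ + 1 = 5.

N = 5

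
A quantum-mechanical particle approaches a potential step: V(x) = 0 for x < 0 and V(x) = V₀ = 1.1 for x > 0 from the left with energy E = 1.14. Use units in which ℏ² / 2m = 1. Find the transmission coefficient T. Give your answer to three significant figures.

The wavenumbers are k₁ = √(2mE)/ℏ = 1.068 on the left and k₂ = √(2m(E − V₀))/ℏ = 0.2000 on the right.
Matching ψ and ψ′ at x = 0 gives r = (k₁ − k₂)/(k₁ + k₂), so R = r² = 0.4685 and T = 1 − R = 0.5315.

T = 0.532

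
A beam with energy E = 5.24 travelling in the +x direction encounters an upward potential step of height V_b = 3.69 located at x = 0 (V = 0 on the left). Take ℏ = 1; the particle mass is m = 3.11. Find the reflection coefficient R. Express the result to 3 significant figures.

The wavenumbers are k₁ = √(2mE)/ℏ = 5.709 on the left and k₂ = √(2m(E − V_b))/ℏ = 3.105 on the right.
Matching ψ and ψ′ at x = 0 gives r = (k₁ − k₂)/(k₁ + k₂), so R = r² = 0.08729 and T = 1 − R = 0.9127.

R = 0.0873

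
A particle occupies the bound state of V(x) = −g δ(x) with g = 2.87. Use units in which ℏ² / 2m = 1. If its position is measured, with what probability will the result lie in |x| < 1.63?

The normalised bound state is ψ = √κ e^{−κ|x|} with κ = mg/ℏ² = 1.435.
P(|x| < d) = ∫_{−d}^{d} κ e^{−2κ|x|} dx = 1 − e^{−2κd} = 1 − e^{−4.678} = 0.9907.

P = 0.991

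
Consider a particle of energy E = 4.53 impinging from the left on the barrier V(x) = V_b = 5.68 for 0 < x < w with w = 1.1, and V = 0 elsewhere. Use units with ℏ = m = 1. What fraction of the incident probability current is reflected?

R = 0.910

Since E < V_b the interior solution is evanescent with decay constant κ = √(2m(V_b − E))/ℏ = 1.517.
κw = 1.668, sinh(κw) = 2.557.
The exact tunnelling result is T⁻¹ = 1 + V_b² sinh²(κw) / [4E(V_b − E)] = 11.12, so T = 0.0899.
R = 1 − T = 0.910.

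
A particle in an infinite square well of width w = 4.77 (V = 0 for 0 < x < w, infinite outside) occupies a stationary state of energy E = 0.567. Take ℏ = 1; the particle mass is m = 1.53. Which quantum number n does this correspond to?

From E_n = n²π²ℏ²/(2mw²) invert to n = √(2mw²E)/(πℏ).
n = (4.77/π) × √(2 × 1.53 × 0.567) = 2.000 → n = 2.

n = 2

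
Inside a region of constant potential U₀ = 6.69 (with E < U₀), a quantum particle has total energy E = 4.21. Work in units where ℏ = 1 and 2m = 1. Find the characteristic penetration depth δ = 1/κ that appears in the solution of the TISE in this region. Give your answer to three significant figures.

Since E < U₀ the TISE in this region is ψ'' = κ²ψ with κ = √(2m(U₀ − E))/ℏ.
κ = √(2 × 0.5 × 2.48) = 1.575. The penetration depth is δ = 1/κ = 0.635.

δ = 0.635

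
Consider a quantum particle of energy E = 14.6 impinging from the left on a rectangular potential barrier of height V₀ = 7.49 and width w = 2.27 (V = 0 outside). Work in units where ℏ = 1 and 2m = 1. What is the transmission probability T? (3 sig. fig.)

Above the barrier the interior wavenumber is k₂ = √(2m(E − V₀))/ℏ = 2.666, giving phase k₂w = 6.053.
Matching at both interfaces gives T⁻¹ = 1 + V₀² sin²(k₂w) / [4E(E − V₀)] = 1.007, hence T = 0.993.

T = 0.993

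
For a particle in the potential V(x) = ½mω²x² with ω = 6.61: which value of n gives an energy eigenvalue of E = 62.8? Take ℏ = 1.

n = 9

Invert E_n = (n + ½)ℏω: n = E/ℏω − ½ = 9.001, so n = 9.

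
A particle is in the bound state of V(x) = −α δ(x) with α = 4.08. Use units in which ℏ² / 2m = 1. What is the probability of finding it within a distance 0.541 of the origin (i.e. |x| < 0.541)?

P = 0.890

The normalised bound state is ψ = √κ e^{−κ|x|} with κ = mα/ℏ² = 2.040.
P(|x| < d) = ∫_{−d}^{d} κ e^{−2κ|x|} dx = 1 − e^{−2κd} = 1 − e^{−2.207} = 0.8900.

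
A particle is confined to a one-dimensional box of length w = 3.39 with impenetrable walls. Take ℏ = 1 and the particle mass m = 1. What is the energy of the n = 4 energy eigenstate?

The infinite-well eigenfunctions ψ_n = √(2/w) sin(nπx/w) vanish at both walls, giving E_n = n²π²ℏ²/(2mw²).
E_4 = 4² × π² / (2 × 1 × 3.39²) = 6.871.

E = 6.87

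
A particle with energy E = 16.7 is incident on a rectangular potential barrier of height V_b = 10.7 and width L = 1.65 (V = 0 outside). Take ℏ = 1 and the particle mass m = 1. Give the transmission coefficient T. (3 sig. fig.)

T = 0.924

Above the barrier the interior wavenumber is k₂ = √(2m(E − V_b))/ℏ = 3.464, giving phase k₂L = 5.716.
Matching at both interfaces gives T⁻¹ = 1 + V_b² sin²(k₂L) / [4E(E − V_b)] = 1.083, hence T = 0.924.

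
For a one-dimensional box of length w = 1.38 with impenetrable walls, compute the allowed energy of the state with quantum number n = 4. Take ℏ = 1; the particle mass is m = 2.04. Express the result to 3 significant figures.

The infinite-well eigenfunctions ψ_n = √(2/w) sin(nπx/w) vanish at both walls, giving E_n = n²π²ℏ²/(2mw²).
E_4 = 4² × π² / (2 × 2.04 × 1.38²) = 20.32.

E = 20.3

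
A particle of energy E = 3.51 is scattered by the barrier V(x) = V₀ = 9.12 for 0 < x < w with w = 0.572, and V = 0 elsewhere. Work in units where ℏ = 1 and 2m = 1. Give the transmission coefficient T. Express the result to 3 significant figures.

T = 0.224

Since E < V₀ the interior solution is evanescent with decay constant κ = √(2m(V₀ − E))/ℏ = 2.369.
κw = 1.355, sinh(κw) = 1.809.
Matching ψ, ψ′ at both faces gives T = [1 + V₀² sinh²(κw) / (4E(V₀ − E))]⁻¹ = 1/4.456 = 0.224.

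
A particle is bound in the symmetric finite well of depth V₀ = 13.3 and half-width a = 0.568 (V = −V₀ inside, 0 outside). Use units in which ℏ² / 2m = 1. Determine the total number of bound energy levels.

N = 2

Define the well-strength parameter z₀ = (a/ℏ)√(2mV₀) = 0.568 × √(2·0.5·13.3) = 2.071.
A new bound state (alternating even/odd) appears each time z₀ passes a multiple of π/2, so N = ⌊2z₀/π⌋ + 1 = ⌊1.319⌋ + 1 = 2.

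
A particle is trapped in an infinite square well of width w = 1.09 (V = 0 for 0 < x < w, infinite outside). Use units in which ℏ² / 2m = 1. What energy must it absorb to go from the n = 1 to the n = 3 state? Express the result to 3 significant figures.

E_n = n²π²ℏ²/(2mw²), so ΔE = (3² − 1²) π²ℏ²/(2mw²).
ΔE = 8 × π² / (2 × 0.5 × 1.09²) = 66.46.

ΔE = 66.5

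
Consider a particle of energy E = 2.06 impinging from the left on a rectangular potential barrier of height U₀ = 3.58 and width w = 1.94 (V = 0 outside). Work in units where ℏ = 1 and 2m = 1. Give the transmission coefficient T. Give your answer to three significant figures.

Since E < U₀ the interior solution is evanescent with decay constant κ = √(2m(U₀ − E))/ℏ = 1.233.
κw = 2.392, sinh(κw) = 5.421.
Matching ψ, ψ′ at both faces gives T = [1 + U₀² sinh²(κw) / (4E(U₀ − E))]⁻¹ = 1/31.07 = 0.0322.

T = 0.0322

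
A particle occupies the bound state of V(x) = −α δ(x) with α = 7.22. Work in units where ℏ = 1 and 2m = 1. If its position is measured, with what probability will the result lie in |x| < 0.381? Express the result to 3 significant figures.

P = 0.936

The normalised bound state is ψ = √κ e^{−κ|x|} with κ = mα/ℏ² = 3.610.
P(|x| < d) = ∫_{−d}^{d} κ e^{−2κ|x|} dx = 1 − e^{−2κd} = 1 − e^{−2.751} = 0.9361.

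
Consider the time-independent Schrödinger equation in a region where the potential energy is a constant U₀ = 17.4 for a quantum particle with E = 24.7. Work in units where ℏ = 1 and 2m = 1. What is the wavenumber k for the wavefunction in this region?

With E > U₀ the solution is oscillatory, ψ ∝ e^{±ikx} with k = √(2m(E − U₀))/ℏ.
k = √(2 × 0.5 × 7.3) = 2.702.

k = 2.70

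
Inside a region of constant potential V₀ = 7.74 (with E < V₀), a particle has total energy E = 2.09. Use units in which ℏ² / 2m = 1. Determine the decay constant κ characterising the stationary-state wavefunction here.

Since E < V₀ the TISE in this region is ψ'' = κ²ψ with κ = √(2m(V₀ − E))/ℏ.
κ = √(2 × 0.5 × 5.65) = 2.377.

κ = 2.38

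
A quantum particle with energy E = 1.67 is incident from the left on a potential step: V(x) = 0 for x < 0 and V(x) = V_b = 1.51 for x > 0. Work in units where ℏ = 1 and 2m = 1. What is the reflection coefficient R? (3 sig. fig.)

The wavenumbers are k₁ = √(2mE)/ℏ = 1.292 on the left and k₂ = √(2m(E − V_b))/ℏ = 0.4000 on the right.
Continuity of ψ and ψ′ at the step yields the reflection amplitude r = (k₁ − k₂)/(k₁ + k₂) = 0.5273; thus R = |r|² = 0.2780, T = 0.7220.

R = 0.278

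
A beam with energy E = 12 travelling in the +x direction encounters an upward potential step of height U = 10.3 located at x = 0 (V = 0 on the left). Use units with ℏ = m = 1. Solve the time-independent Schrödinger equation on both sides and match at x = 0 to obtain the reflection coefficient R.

R = 0.205

On each side the TISE gives plane waves with k = √(2m(E − V))/ℏ: k₁ = √(2·1·12) = 4.899, k₂ = √(2·1·1.7) = 1.844.
Matching ψ and ψ′ at x = 0 gives r = (k₁ − k₂)/(k₁ + k₂), so R = r² = 0.2053 and T = 1 − R = 0.7947.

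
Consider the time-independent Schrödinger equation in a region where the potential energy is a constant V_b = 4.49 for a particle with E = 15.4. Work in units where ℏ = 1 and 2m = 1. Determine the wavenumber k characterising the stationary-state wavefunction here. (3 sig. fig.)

k = 3.30

With E > V_b the solution is oscillatory, ψ ∝ e^{±ikx} with k = √(2m(E − V_b))/ℏ.
k = √(2 × 0.5 × 10.91) = 3.303.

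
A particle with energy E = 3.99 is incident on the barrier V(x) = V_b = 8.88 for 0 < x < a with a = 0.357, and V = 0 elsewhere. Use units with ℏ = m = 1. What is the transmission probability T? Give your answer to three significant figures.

T = 0.347

E < V_b: inside the barrier ψ ∝ e^{±κx} with κ = √(2m(V_b − E))/ℏ = 3.127.
κa = 1.116, sinh(κa) = 1.363.
The exact tunnelling result is T⁻¹ = 1 + V_b² sinh²(κa) / [4E(V_b − E)] = 2.878, so T = 0.347.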